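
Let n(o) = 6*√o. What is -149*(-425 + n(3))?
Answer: 63325 - 894*√3 ≈ 61777.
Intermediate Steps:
-149*(-425 + n(3)) = -149*(-425 + 6*√3) = 63325 - 894*√3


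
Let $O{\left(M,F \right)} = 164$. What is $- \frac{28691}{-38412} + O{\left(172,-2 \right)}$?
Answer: $\frac{6328259}{38412} \approx 164.75$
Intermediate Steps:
$- \frac{28691}{-38412} + O{\left(172,-2 \right)} = - \frac{28691}{-38412} + 164 = \left(-28691\right) \left(- \frac{1}{38412}\right) + 164 = \frac{28691}{38412} + 164 = \frac{6328259}{38412}$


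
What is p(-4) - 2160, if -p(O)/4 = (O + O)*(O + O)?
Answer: -2416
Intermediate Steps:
p(O) = -16*O² (p(O) = -4*(O + O)*(O + O) = -4*2*O*2*O = -16*O²)
p(-4) - 2160 = -16*(-4)² - 2160 = -16*16 - 2160 = -256 - 2160 = -2416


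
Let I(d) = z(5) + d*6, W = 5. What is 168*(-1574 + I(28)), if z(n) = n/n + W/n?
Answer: -235872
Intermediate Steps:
z(n) = 1 + 5/n (z(n) = n/n + 5/n = 1 + 5/n)
I(d) = 2 + 6*d (I(d) = (5 + 5)/5 + d*6 = (1/5)*10 + 6*d = 2 + 6*d)
168*(-1574 + I(28)) = 168*(-1574 + (2 + 6*28)) = 168*(-1574 + (2 + 168)) = 168*(-1574 + 170) = 168*(-1404) = -235872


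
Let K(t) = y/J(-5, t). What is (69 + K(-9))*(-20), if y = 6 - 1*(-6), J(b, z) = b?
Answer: -1332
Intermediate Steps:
y = 12 (y = 6 + 6 = 12)
K(t) = -12/5 (K(t) = 12/(-5) = 12*(-⅕) = -12/5)
(69 + K(-9))*(-20) = (69 - 12/5)*(-20) = (333/5)*(-20) = -1332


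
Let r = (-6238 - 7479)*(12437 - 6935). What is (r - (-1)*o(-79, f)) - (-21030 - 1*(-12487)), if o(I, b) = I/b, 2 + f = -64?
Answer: -4980517727/66 ≈ -7.5462e+7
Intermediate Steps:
f = -66 (f = -2 - 64 = -66)
r = -75470934 (r = -13717*5502 = -75470934)
(r - (-1)*o(-79, f)) - (-21030 - 1*(-12487)) = (-75470934 - (-1)*(-79/(-66))) - (-21030 - 1*(-12487)) = (-75470934 - (-1)*(-79*(-1/66))) - (-21030 + 12487) = (-75470934 - (-1)*79/66) - 1*(-8543) = (-75470934 - 1*(-79/66)) + 8543 = (-75470934 + 79/66) + 8543 = -4981081565/66 + 8543 = -4980517727/66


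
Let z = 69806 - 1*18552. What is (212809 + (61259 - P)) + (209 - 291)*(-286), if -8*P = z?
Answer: 1215707/4 ≈ 3.0393e+5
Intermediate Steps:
z = 51254 (z = 69806 - 18552 = 51254)
P = -25627/4 (P = -⅛*51254 = -25627/4 ≈ -6406.8)
(212809 + (61259 - P)) + (209 - 291)*(-286) = (212809 + (61259 - 1*(-25627/4))) + (209 - 291)*(-286) = (212809 + (61259 + 25627/4)) - 82*(-286) = (212809 + 270663/4) + 23452 = 1121899/4 + 23452 = 1215707/4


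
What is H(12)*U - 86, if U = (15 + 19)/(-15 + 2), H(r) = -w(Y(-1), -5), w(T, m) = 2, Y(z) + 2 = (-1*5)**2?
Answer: -1050/13 ≈ -80.769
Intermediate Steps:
Y(z) = 23 (Y(z) = -2 + (-1*5)**2 = -2 + (-5)**2 = -2 + 25 = 23)
H(r) = -2 (H(r) = -1*2 = -2)
U = -34/13 (U = 34/(-13) = 34*(-1/13) = -34/13 ≈ -2.6154)
H(12)*U - 86 = -2*(-34/13) - 86 = 68/13 - 86 = -1050/13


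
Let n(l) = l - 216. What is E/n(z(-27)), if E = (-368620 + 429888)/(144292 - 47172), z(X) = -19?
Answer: -15317/5705800 ≈ -0.0026845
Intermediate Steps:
n(l) = -216 + l
E = 15317/24280 (E = 61268/97120 = 61268*(1/97120) = 15317/24280 ≈ 0.63085)
E/n(z(-27)) = 15317/(24280*(-216 - 19)) = (15317/24280)/(-235) = (15317/24280)*(-1/235) = -15317/5705800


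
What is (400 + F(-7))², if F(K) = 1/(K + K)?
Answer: 31348801/196 ≈ 1.5994e+5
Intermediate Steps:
F(K) = 1/(2*K)
(400 + F(-7))² = (400 + (½)/(-7))² = (400 + (½)*(-⅐))² = (400 - 1/14)² = (5599/14)² = 31348801/196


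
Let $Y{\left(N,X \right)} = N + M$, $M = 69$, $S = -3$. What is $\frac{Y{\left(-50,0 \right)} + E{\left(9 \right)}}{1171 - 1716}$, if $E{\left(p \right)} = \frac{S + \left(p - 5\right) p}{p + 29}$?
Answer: $- \frac{151}{4142} \approx -0.036456$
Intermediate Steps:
$E{\left(p \right)} = \frac{-3 + p \left(-5 + p\right)}{29 + p}$ ($E{\left(p \right)} = \frac{-3 + \left(p - 5\right) p}{p + 29} = \frac{-3 + \left(-5 + p\right) p}{29 + p} = \frac{-3 + p \left(-5 + p\right)}{29 + p}$)
$Y{\left(N,X \right)} = 69 + N$ ($Y{\left(N,X \right)} = N + 69 = 69 + N$)
$\frac{Y{\left(-50,0 \right)} + E{\left(9 \right)}}{1171 - 1716} = \frac{\left(69 - 50\right) + \frac{-3 + 9^{2} - 45}{29 + 9}}{1171 - 1716} = \frac{19 + \frac{-3 + 81 - 45}{38}}{-545} = \left(19 + \frac{1}{38} \cdot 33\right) \left(- \frac{1}{545}\right) = \left(19 + \frac{33}{38}\right) \left(- \frac{1}{545}\right) = \frac{755}{38} \left(- \frac{1}{545}\right) = - \frac{151}{4142}$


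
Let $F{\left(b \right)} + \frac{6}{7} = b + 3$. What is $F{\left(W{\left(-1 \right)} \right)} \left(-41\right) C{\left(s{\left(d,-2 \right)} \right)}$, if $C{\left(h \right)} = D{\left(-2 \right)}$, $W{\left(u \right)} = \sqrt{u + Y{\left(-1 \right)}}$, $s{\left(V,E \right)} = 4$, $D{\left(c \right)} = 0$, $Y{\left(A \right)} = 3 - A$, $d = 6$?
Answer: $0$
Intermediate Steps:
$W{\left(u \right)} = \sqrt{4 + u}$ ($W{\left(u \right)} = \sqrt{u + \left(3 - -1\right)} = \sqrt{u + \left(3 + 1\right)} = \sqrt{u + 4} = \sqrt{4 + u}$)
$C{\left(h \right)} = 0$
$F{\left(b \right)} = \frac{15}{7} + b$ ($F{\left(b \right)} = - \frac{6}{7} + \left(b + 3\right) = - \frac{6}{7} + \left(3 + b\right) = \frac{15}{7} + b$)
$F{\left(W{\left(-1 \right)} \right)} \left(-41\right) C{\left(s{\left(d,-2 \right)} \right)} = \left(\frac{15}{7} + \sqrt{4 - 1}\right) \left(-41\right) 0 = \left(\frac{15}{7} + \sqrt{3}\right) \left(-41\right) 0 = \left(- \frac{615}{7} - 41 \sqrt{3}\right) 0 = 0$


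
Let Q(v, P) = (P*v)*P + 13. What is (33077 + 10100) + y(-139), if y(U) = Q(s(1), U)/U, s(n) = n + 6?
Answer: 5866343/139 ≈ 42204.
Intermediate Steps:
s(n) = 6 + n
Q(v, P) = 13 + v*P**2 (Q(v, P) = v*P**2 + 13 = 13 + v*P**2)
y(U) = (13 + 7*U**2)/U (y(U) = (13 + (6 + 1)*U**2)/U = (13 + 7*U**2)/U)
(33077 + 10100) + y(-139) = (33077 + 10100) + (7*(-139) + 13/(-139)) = 43177 + (-973 + 13*(-1/139)) = 43177 + (-973 - 13/139) = 43177 - 135260/139 = 5866343/139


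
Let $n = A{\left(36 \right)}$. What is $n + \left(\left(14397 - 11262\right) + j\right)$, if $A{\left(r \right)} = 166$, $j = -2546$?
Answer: $755$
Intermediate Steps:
$n = 166$
$n + \left(\left(14397 - 11262\right) + j\right) = 166 + \left(\left(14397 - 11262\right) - 2546\right) = 166 + \left(3135 - 2546\right) = 166 + 589 = 755$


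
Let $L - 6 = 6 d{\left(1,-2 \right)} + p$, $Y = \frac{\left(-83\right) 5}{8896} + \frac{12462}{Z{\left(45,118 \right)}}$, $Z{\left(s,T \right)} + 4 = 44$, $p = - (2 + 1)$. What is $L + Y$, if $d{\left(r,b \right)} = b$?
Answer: $\frac{13455349}{44480} \approx 302.5$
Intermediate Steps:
$p = -3$ ($p = \left(-1\right) 3 = -3$)
$Z{\left(s,T \right)} = 40$ ($Z{\left(s,T \right)} = -4 + 44 = 40$)
$Y = \frac{13855669}{44480}$ ($Y = \frac{\left(-83\right) 5}{8896} + \frac{12462}{40} = \left(-415\right) \frac{1}{8896} + 12462 \cdot \frac{1}{40} = - \frac{415}{8896} + \frac{6231}{20} = \frac{13855669}{44480} \approx 311.5$)
$L = -9$ ($L = 6 + \left(6 \left(-2\right) - 3\right) = 6 - 15 = -9$)
$L + Y = -9 + \frac{13855669}{44480} = \frac{13455349}{44480}$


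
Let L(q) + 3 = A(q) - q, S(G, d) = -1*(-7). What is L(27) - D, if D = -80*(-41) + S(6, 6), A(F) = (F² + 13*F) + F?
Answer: -2210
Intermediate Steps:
A(F) = F² + 14*F
S(G, d) = 7
L(q) = -3 - q + q*(14 + q) (L(q) = -3 + (q*(14 + q) - q) = -3 + (-q + q*(14 + q)) = -3 - q + q*(14 + q))
D = 3287 (D = -80*(-41) + 7 = 3280 + 7 = 3287)
L(27) - D = (-3 - 1*27 + 27*(14 + 27)) - 1*3287 = (-3 - 27 + 27*41) - 3287 = (-3 - 27 + 1107) - 3287 = 1077 - 3287 = -2210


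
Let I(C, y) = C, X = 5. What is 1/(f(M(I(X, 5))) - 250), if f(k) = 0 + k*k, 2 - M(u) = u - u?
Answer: -1/246 ≈ -0.0040650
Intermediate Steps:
M(u) = 2 (M(u) = 2 - (u - u) = 2 - 1*0 = 2 + 0 = 2)
f(k) = k² (f(k) = 0 + k² = k²)
1/(f(M(I(X, 5))) - 250) = 1/(2² - 250) = 1/(4 - 250) = 1/(-246) = -1/246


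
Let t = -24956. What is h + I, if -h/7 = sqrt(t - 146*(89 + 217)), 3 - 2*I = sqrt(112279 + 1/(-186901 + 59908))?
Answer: 3/2 - sqrt(1810748364312678)/253986 - 448*I*sqrt(17) ≈ -166.04 - 1847.2*I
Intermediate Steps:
I = 3/2 - sqrt(1810748364312678)/253986 (I = 3/2 - sqrt(112279 + 1/(-186901 + 59908))/2 = 3/2 - sqrt(112279 + 1/(-126993))/2 = 3/2 - sqrt(112279 - 1/126993)/2 = 3/2 - sqrt(1810748364312678)/253986 ≈ -166.04)
h = -448*I*sqrt(17) (h = -7*sqrt(-24956 - 146*(89 + 217)) = -7*sqrt(-24956 - 146*306) = -7*sqrt(-24956 - 44676) = -448*I*sqrt(17) ≈ -1847.2*I)
h + I = -448*I*sqrt(17) + (3/2 - sqrt(1810748364312678)/253986) = 3/2 - sqrt(1810748364312678)/253986 - 448*I*sqrt(17)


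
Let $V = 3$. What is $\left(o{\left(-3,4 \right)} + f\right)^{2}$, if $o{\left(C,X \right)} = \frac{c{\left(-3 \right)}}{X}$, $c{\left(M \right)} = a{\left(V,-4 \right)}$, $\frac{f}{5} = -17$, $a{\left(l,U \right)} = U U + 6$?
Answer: $\frac{25281}{4} \approx 6320.3$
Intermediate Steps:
$a{\left(l,U \right)} = 6 + U^{2}$ ($a{\left(l,U \right)} = U^{2} + 6 = 6 + U^{2}$)
$f = -85$ ($f = 5 \left(-17\right) = -85$)
$c{\left(M \right)} = 22$ ($c{\left(M \right)} = 6 + \left(-4\right)^{2} = 6 + 16 = 22$)
$o{\left(C,X \right)} = \frac{22}{X}$
$\left(o{\left(-3,4 \right)} + f\right)^{2} = \left(\frac{22}{4} - 85\right)^{2} = \left(22 \cdot \frac{1}{4} - 85\right)^{2} = \left(\frac{11}{2} - 85\right)^{2} = \left(- \frac{159}{2}\right)^{2} = \frac{25281}{4}$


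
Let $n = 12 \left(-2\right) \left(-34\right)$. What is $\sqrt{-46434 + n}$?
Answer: $i \sqrt{45618} \approx 213.58 i$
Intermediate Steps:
$n = 816$ ($n = \left(-24\right) \left(-34\right) = 816$)
$\sqrt{-46434 + n} = \sqrt{-46434 + 816} = \sqrt{-45618} = i \sqrt{45618}$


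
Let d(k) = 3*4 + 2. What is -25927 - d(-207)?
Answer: -25941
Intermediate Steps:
d(k) = 14 (d(k) = 12 + 2 = 14)
-25927 - d(-207) = -25927 - 1*14 = -25927 - 14 = -25941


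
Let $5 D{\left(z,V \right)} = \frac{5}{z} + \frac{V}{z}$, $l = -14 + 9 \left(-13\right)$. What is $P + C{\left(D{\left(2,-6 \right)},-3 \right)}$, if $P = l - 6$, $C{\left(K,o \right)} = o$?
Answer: $-140$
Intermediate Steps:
$l = -131$ ($l = -14 - 117 = -131$)
$D{\left(z,V \right)} = \frac{1}{z} + \frac{V}{5 z}$ ($D{\left(z,V \right)} = \frac{\frac{5}{z} + \frac{V}{z}}{5} = \frac{1}{z} + \frac{V}{5 z}$)
$P = -137$ ($P = -131 - 6 = -137$)
$P + C{\left(D{\left(2,-6 \right)},-3 \right)} = -137 - 3 = -140$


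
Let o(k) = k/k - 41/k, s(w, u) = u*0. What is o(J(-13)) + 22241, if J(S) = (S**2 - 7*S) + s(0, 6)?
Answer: 5782879/260 ≈ 22242.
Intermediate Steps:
s(w, u) = 0
J(S) = S**2 - 7*S (J(S) = (S**2 - 7*S) + 0 = S**2 - 7*S)
o(k) = 1 - 41/k
o(J(-13)) + 22241 = (-41 - 13*(-7 - 13))/((-13*(-7 - 13))) + 22241 = (-41 - 13*(-20))/((-13*(-20))) + 22241 = (-41 + 260)/260 + 22241 = (1/260)*219 + 22241 = 219/260 + 22241 = 5782879/260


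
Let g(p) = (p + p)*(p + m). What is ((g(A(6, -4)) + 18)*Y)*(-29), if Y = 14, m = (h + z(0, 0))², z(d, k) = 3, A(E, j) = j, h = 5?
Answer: 187572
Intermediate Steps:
m = 64 (m = (5 + 3)² = 8² = 64)
g(p) = 2*p*(64 + p) (g(p) = (p + p)*(p + 64) = (2*p)*(64 + p) = 2*p*(64 + p))
((g(A(6, -4)) + 18)*Y)*(-29) = ((2*(-4)*(64 - 4) + 18)*14)*(-29) = ((2*(-4)*60 + 18)*14)*(-29) = ((-480 + 18)*14)*(-29) = -462*14*(-29) = -6468*(-29) = 187572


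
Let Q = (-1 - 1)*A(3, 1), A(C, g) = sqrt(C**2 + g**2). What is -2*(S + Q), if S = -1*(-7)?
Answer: -14 + 4*sqrt(10) ≈ -1.3509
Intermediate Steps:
S = 7
Q = -2*sqrt(10) (Q = (-1 - 1)*sqrt(3**2 + 1**2) = -2*sqrt(9 + 1) = -2*sqrt(10) ≈ -6.3246)
-2*(S + Q) = -2*(7 - 2*sqrt(10)) = -14 + 4*sqrt(10)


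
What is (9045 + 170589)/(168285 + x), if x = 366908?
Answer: 179634/535193 ≈ 0.33564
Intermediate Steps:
(9045 + 170589)/(168285 + x) = (9045 + 170589)/(168285 + 366908) = 179634/535193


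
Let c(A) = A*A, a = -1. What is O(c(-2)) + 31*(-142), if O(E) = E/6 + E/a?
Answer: -13216/3 ≈ -4405.3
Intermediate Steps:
c(A) = A**2
O(E) = -5*E/6 (O(E) = E/6 + E/(-1) = E*(1/6) + E*(-1) = E/6 - E = -5*E/6)
O(c(-2)) + 31*(-142) = -5/6*(-2)**2 + 31*(-142) = -5/6*4 - 4402 = -10/3 - 4402 = -13216/3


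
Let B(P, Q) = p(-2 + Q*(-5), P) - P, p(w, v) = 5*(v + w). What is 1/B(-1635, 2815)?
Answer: -1/76925 ≈ -1.3000e-5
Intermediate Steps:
p(w, v) = 5*v + 5*w
B(P, Q) = -10 - 25*Q + 4*P (B(P, Q) = (5*P + 5*(-2 + Q*(-5))) - P = (5*P + 5*(-2 - 5*Q)) - P = (5*P + (-10 - 25*Q)) - P = (-10 - 25*Q + 5*P) - P = -10 - 25*Q + 4*P)
1/B(-1635, 2815) = 1/(-10 - 25*2815 + 4*(-1635)) = 1/(-10 - 70375 - 6540) = 1/(-76925) = -1/76925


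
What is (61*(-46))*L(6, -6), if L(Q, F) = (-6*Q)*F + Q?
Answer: -622932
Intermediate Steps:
L(Q, F) = Q - 6*F*Q (L(Q, F) = -6*F*Q + Q = Q - 6*F*Q)
(61*(-46))*L(6, -6) = (61*(-46))*(6*(1 - 6*(-6))) = -16836*(1 + 36) = -16836*37 = -2806*222 = -622932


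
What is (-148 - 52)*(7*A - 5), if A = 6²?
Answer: -49400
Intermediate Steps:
A = 36
(-148 - 52)*(7*A - 5) = (-148 - 52)*(7*36 - 5) = -200*(252 - 5) = -200*247 = -49400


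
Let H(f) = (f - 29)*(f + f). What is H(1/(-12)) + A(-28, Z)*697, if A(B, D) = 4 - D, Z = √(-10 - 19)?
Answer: 201085/72 - 697*I*√29 ≈ 2792.8 - 3753.5*I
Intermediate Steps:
Z = I*√29 (Z = √(-29) = I*√29 ≈ 5.3852*I)
H(f) = 2*f*(-29 + f) (H(f) = (-29 + f)*(2*f) = 2*f*(-29 + f))
H(1/(-12)) + A(-28, Z)*697 = 2*(-29 + 1/(-12))/(-12) + (4 - I*√29)*697 = 2*(-1/12)*(-29 - 1/12) + (4 - I*√29)*697 = 2*(-1/12)*(-349/12) + (2788 - 697*I*√29) = 349/72 + (2788 - 697*I*√29) = 201085/72 - 697*I*√29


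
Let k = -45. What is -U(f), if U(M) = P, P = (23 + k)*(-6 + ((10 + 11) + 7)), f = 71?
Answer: 484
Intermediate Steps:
P = -484 (P = (23 - 45)*(-6 + ((10 + 11) + 7)) = -22*(-6 + (21 + 7)) = -22*(-6 + 28) = -22*22 = -484)
U(M) = -484
-U(f) = -1*(-484) = 484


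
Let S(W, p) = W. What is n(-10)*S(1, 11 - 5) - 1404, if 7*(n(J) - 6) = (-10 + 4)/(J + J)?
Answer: -97857/70 ≈ -1398.0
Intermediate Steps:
n(J) = 6 - 3/(7*J) (n(J) = 6 + ((-10 + 4)/(J + J))/7 = 6 + (-6*1/(2*J))/7 = 6 + (-3/J)/7 = 6 - 3/(7*J))
n(-10)*S(1, 11 - 5) - 1404 = (6 - 3/7/(-10))*1 - 1404 = (6 - 3/7*(-1/10))*1 - 1404 = (6 + 3/70)*1 - 1404 = (423/70)*1 - 1404 = 423/70 - 1404 = -97857/70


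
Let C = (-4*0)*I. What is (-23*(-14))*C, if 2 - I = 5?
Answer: 0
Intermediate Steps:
I = -3 (I = 2 - 1*5 = 2 - 5 = -3)
C = 0 (C = -4*0*(-3) = 0*(-3) = 0)
(-23*(-14))*C = -23*(-14)*0 = 322*0 = 0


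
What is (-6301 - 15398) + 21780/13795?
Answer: -59863185/2759 ≈ -21697.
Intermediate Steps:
(-6301 - 15398) + 21780/13795 = -21699 + 21780*(1/13795) = -21699 + 4356/2759 = -59863185/2759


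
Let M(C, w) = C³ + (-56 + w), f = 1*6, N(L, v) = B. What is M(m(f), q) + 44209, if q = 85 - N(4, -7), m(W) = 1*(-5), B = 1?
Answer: 44112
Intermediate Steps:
N(L, v) = 1
f = 6
m(W) = -5
q = 84 (q = 85 - 1*1 = 85 - 1 = 84)
M(C, w) = -56 + w + C³
M(m(f), q) + 44209 = (-56 + 84 + (-5)³) + 44209 = (-56 + 84 - 125) + 44209 = -97 + 44209 = 44112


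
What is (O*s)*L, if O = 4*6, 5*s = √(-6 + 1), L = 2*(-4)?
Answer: -192*I*√5/5 ≈ -85.865*I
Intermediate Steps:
L = -8
s = I*√5/5 (s = √(-6 + 1)/5 = √(-5)/5 = (I*√5)/5 = I*√5/5 ≈ 0.44721*I)
O = 24
(O*s)*L = (24*(I*√5/5))*(-8) = (24*I*√5/5)*(-8) = -192*I*√5/5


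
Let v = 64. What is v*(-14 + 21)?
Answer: 448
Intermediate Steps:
v*(-14 + 21) = 64*(-14 + 21) = 64*7 = 448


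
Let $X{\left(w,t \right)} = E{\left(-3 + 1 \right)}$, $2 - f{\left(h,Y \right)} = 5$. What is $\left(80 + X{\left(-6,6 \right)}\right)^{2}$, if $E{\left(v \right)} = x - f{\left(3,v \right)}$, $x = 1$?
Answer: $7056$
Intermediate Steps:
$f{\left(h,Y \right)} = -3$ ($f{\left(h,Y \right)} = 2 - 5 = -3$)
$E{\left(v \right)} = 4$ ($E{\left(v \right)} = 1 - -3 = 1 + 3 = 4$)
$X{\left(w,t \right)} = 4$
$\left(80 + X{\left(-6,6 \right)}\right)^{2} = \left(80 + 4\right)^{2} = 84^{2} = 7056$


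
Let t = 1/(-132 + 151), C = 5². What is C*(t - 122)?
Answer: -57925/19 ≈ -3048.7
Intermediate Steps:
C = 25
t = 1/19 ≈ 0.052632
C*(t - 122) = 25*(1/19 - 122) = 25*(-2317/19) = -57925/19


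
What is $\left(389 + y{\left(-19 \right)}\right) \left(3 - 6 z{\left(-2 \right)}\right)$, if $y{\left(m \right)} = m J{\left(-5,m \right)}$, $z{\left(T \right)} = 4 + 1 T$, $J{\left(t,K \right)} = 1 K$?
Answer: $-6750$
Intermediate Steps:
$J{\left(t,K \right)} = K$
$z{\left(T \right)} = 4 + T$
$y{\left(m \right)} = m^{2}$ ($y{\left(m \right)} = m m = m^{2}$)
$\left(389 + y{\left(-19 \right)}\right) \left(3 - 6 z{\left(-2 \right)}\right) = \left(389 + \left(-19\right)^{2}\right) \left(3 - 6 \left(4 - 2\right)\right) = \left(389 + 361\right) \left(3 - 12\right) = 750 \left(3 - 12\right) = 750 \left(-9\right) = -6750$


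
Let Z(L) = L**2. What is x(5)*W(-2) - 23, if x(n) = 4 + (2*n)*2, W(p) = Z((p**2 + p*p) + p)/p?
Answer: -455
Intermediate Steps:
W(p) = (p + 2*p**2)**2/p (W(p) = ((p**2 + p*p) + p)**2/p = ((p**2 + p**2) + p)**2/p = (2*p**2 + p)**2/p = (p + 2*p**2)**2/p)
x(n) = 4 + 4*n
x(5)*W(-2) - 23 = (4 + 4*5)*(-2*(1 + 2*(-2))**2) - 23 = (4 + 20)*(-2*(1 - 4)**2) - 23 = 24*(-2*(-3)**2) - 23 = 24*(-2*9) - 23 = 24*(-18) - 23 = -432 - 23 = -455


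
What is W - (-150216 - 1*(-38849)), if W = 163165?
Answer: 274532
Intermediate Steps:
W - (-150216 - 1*(-38849)) = 163165 - (-150216 - 1*(-38849)) = 163165 - (-150216 + 38849) = 163165 - 1*(-111367) = 163165 + 111367 = 274532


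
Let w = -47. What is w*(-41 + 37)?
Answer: 188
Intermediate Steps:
w*(-41 + 37) = -47*(-41 + 37) = -47*(-4) = 188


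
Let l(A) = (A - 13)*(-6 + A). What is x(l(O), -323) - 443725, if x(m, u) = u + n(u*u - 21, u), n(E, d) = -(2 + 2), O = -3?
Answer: -444052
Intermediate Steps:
n(E, d) = -4 (n(E, d) = -1*4 = -4)
l(A) = (-13 + A)*(-6 + A)
x(m, u) = -4 + u (x(m, u) = u - 4 = -4 + u)
x(l(O), -323) - 443725 = (-4 - 323) - 443725 = -327 - 443725 = -444052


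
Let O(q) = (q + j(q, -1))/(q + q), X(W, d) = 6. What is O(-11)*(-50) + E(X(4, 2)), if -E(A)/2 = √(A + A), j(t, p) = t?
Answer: -50 - 4*√3 ≈ -56.928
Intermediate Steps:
E(A) = -2*√2*√A (E(A) = -2*√(A + A) = -2*√2*√A)
O(q) = 1 (O(q) = (q + q)/(q + q) = (2*q)/((2*q)) = (2*q)*(1/(2*q)) = 1)
O(-11)*(-50) + E(X(4, 2)) = 1*(-50) - 2*√2*√6 = -50 - 4*√3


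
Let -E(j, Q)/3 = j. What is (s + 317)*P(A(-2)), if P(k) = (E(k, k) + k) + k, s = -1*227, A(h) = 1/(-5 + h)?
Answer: 90/7 ≈ 12.857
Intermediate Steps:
E(j, Q) = -3*j
s = -227
P(k) = -k (P(k) = (-3*k + k) + k = -2*k + k = -k)
(s + 317)*P(A(-2)) = (-227 + 317)*(-1/(-5 - 2)) = 90*(-1/(-7)) = 90*(-1*(-⅐)) = 90*(⅐) = 90/7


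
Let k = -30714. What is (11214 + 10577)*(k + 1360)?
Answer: -639653014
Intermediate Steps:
(11214 + 10577)*(k + 1360) = (11214 + 10577)*(-30714 + 1360) = 21791*(-29354) = -639653014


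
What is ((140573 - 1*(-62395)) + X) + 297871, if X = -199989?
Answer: 300850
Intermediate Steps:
((140573 - 1*(-62395)) + X) + 297871 = ((140573 - 1*(-62395)) - 199989) + 297871 = ((140573 + 62395) - 199989) + 297871 = (202968 - 199989) + 297871 = 2979 + 297871 = 300850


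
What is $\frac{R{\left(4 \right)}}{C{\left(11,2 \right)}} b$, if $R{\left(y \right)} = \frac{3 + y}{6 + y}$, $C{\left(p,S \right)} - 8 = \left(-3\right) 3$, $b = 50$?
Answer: $-35$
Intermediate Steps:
$C{\left(p,S \right)} = -1$ ($C{\left(p,S \right)} = 8 - 9 = -1$)
$R{\left(y \right)} = \frac{3 + y}{6 + y}$
$\frac{R{\left(4 \right)}}{C{\left(11,2 \right)}} b = \frac{\frac{1}{6 + 4} \left(3 + 4\right)}{-1} \cdot 50 = - \frac{7}{10} \cdot 50 = \left(-1\right) \frac{7}{10} \cdot 50 = \left(- \frac{7}{10}\right) 50 = -35$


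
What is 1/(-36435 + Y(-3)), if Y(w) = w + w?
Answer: -1/36441 ≈ -2.7442e-5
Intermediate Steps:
Y(w) = 2*w
1/(-36435 + Y(-3)) = 1/(-36435 + 2*(-3)) = 1/(-36435 - 6) = 1/(-36441) = -1/36441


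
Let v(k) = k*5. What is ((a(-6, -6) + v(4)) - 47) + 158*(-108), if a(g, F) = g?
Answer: -17097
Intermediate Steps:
v(k) = 5*k
((a(-6, -6) + v(4)) - 47) + 158*(-108) = ((-6 + 5*4) - 47) + 158*(-108) = ((-6 + 20) - 47) - 17064 = (14 - 47) - 17064 = -33 - 17064 = -17097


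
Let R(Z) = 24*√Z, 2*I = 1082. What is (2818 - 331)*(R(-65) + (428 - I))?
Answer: -281031 + 59688*I*√65 ≈ -2.8103e+5 + 4.8122e+5*I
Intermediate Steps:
I = 541 (I = (½)*1082 = 541)
(2818 - 331)*(R(-65) + (428 - I)) = (2818 - 331)*(24*√(-65) + (428 - 1*541)) = 2487*(24*(I*√65) + (428 - 541)) = 2487*(24*I*√65 - 113) = 2487*(-113 + 24*I*√65) = -281031 + 59688*I*√65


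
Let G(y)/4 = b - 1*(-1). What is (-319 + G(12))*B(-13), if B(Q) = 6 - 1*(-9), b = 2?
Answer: -4605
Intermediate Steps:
G(y) = 12 (G(y) = 4*(2 - 1*(-1)) = 4*(2 + 1) = 4*3 = 12)
B(Q) = 15 (B(Q) = 6 + 9 = 15)
(-319 + G(12))*B(-13) = (-319 + 12)*15 = -307*15 = -4605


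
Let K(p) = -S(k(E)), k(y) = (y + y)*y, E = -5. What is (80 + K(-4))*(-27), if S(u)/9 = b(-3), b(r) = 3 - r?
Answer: -702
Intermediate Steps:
k(y) = 2*y² (k(y) = (2*y)*y = 2*y²)
S(u) = 54 (S(u) = 9*(3 - 1*(-3)) = 9*(3 + 3) = 9*6 = 54)
K(p) = -54 (K(p) = -1*54 = -54)
(80 + K(-4))*(-27) = (80 - 54)*(-27) = 26*(-27) = -702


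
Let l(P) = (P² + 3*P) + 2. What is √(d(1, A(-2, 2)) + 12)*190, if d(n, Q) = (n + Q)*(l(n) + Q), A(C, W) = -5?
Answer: 380*√2 ≈ 537.40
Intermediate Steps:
l(P) = 2 + P² + 3*P
d(n, Q) = (Q + n)*(2 + Q + n² + 3*n) (d(n, Q) = (n + Q)*((2 + n² + 3*n) + Q) = (Q + n)*(2 + Q + n² + 3*n))
√(d(1, A(-2, 2)) + 12)*190 = √(((-5)² - 5*1 - 5*(2 + 1² + 3*1) + 1*(2 + 1² + 3*1)) + 12)*190 = √((25 - 5 - 5*(2 + 1 + 3) + 1*(2 + 1 + 3)) + 12)*190 = √((25 - 5 - 5*6 + 1*6) + 12)*190 = √((25 - 5 - 30 + 6) + 12)*190 = √(-4 + 12)*190 = √8*190 = (2*√2)*190 = 380*√2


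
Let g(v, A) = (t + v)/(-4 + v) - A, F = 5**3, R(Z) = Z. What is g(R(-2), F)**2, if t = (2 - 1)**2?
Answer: 561001/36 ≈ 15583.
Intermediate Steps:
t = 1 (t = 1**2 = 1)
F = 125
g(v, A) = -A + (1 + v)/(-4 + v) (g(v, A) = (1 + v)/(-4 + v) - A = -A + (1 + v)/(-4 + v))
g(R(-2), F)**2 = ((1 - 2 + 4*125 - 1*125*(-2))/(-4 - 2))**2 = ((1 - 2 + 500 + 250)/(-6))**2 = (-1/6*749)**2 = (-749/6)**2 = 561001/36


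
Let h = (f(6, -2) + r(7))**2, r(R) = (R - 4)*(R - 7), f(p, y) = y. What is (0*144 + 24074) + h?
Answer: 24078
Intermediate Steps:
r(R) = (-7 + R)*(-4 + R) (r(R) = (-4 + R)*(-7 + R) = (-7 + R)*(-4 + R))
h = 4 (h = (-2 + (28 + 7**2 - 11*7))**2 = (-2 + (28 + 49 - 77))**2 = (-2 + 0)**2 = (-2)**2 = 4)
(0*144 + 24074) + h = (0*144 + 24074) + 4 = (0 + 24074) + 4 = 24074 + 4 = 24078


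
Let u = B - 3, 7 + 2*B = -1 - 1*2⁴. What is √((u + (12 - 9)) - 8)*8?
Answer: 16*I*√5 ≈ 35.777*I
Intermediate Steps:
B = -12 (B = -7/2 + (-1 - 1*2⁴)/2 = -7/2 + (-1 - 1*16)/2 = -7/2 + (-1 - 16)/2 = -7/2 + (½)*(-17) = -7/2 - 17/2 = -12)
u = -15 (u = -12 - 3 = -15)
√((u + (12 - 9)) - 8)*8 = √((-15 + (12 - 9)) - 8)*8 = √((-15 + 3) - 8)*8 = √(-12 - 8)*8 = √(-20)*8 = (2*I*√5)*8 = 16*I*√5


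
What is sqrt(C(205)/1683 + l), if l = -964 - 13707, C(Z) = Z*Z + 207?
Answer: I*sqrt(4609374407)/561 ≈ 121.02*I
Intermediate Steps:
C(Z) = 207 + Z**2 (C(Z) = Z**2 + 207 = 207 + Z**2)
l = -14671
sqrt(C(205)/1683 + l) = sqrt((207 + 205**2)/1683 - 14671) = sqrt((207 + 42025)*(1/1683) - 14671) = sqrt(42232*(1/1683) - 14671) = sqrt(42232/1683 - 14671) = sqrt(-24649061/1683) = I*sqrt(4609374407)/561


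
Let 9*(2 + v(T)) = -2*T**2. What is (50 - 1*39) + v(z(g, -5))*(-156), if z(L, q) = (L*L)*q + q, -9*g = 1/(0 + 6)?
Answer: 3795321583/3188646 ≈ 1190.3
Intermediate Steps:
g = -1/54 (g = -1/(9*(0 + 6)) = -1/9/6 = -1/9*1/6 = -1/54 ≈ -0.018519)
z(L, q) = q + q*L**2 (z(L, q) = L**2*q + q = q*L**2 + q = q + q*L**2)
v(T) = -2 - 2*T**2/9 (v(T) = -2 + (-2*T**2)/9 = -2 - 2*T**2/9)
(50 - 1*39) + v(z(g, -5))*(-156) = (50 - 1*39) + (-2 - 2*25*(1 + (-1/54)**2)**2/9)*(-156) = (50 - 39) + (-2 - 2*25*(1 + 1/2916)**2/9)*(-156) = 11 + (-2 - 2*(-5*2917/2916)**2/9)*(-156) = 11 + (-2 - 2*(-14585/2916)**2/9)*(-156) = 11 + (-2 - 2/9*212722225/8503056)*(-156) = 11 + (-2 - 212722225/38263752)*(-156) = 11 - 289249729/38263752*(-156) = 11 + 3760246477/3188646 = 3795321583/3188646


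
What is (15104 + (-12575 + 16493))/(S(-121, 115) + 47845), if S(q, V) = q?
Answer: 9511/23862 ≈ 0.39858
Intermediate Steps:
(15104 + (-12575 + 16493))/(S(-121, 115) + 47845) = (15104 + (-12575 + 16493))/(-121 + 47845) = (15104 + 3918)/47724 = 19022*(1/47724) = 9511/23862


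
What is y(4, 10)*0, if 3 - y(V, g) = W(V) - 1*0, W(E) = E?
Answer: 0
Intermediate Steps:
y(V, g) = 3 - V (y(V, g) = 3 - (V - 1*0) = 3 - (V + 0) = 3 - V)
y(4, 10)*0 = (3 - 1*4)*0 = (3 - 4)*0 = -1*0 = 0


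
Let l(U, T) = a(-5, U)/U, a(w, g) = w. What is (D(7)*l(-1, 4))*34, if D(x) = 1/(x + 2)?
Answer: 170/9 ≈ 18.889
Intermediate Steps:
D(x) = 1/(2 + x)
l(U, T) = -5/U
(D(7)*l(-1, 4))*34 = ((-5/(-1))/(2 + 7))*34 = ((-5*(-1))/9)*34 = ((⅑)*5)*34 = (5/9)*34 = 170/9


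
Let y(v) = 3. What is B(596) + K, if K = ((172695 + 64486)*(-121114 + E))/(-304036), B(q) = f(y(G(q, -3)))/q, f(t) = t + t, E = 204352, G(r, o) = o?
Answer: -735406970892/11325341 ≈ -64935.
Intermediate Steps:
f(t) = 2*t
B(q) = 6/q (B(q) = (2*3)/q = 6/q)
K = -9871236039/152018 (K = ((172695 + 64486)*(-121114 + 204352))/(-304036) = (237181*83238)*(-1/304036) = 19742472078*(-1/304036) = -9871236039/152018 ≈ -64935.)
B(596) + K = 6/596 - 9871236039/152018 = 6*(1/596) - 9871236039/152018 = 3/298 - 9871236039/152018 = -735406970892/11325341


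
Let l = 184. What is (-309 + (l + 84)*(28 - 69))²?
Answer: 127622209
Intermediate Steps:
(-309 + (l + 84)*(28 - 69))² = (-309 + (184 + 84)*(28 - 69))² = (-309 + 268*(-41))² = (-309 - 10988)² = (-11297)² = 127622209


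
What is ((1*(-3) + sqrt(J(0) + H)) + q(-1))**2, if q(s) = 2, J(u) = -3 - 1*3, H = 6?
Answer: 1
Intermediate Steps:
J(u) = -6 (J(u) = -3 - 3 = -6)
((1*(-3) + sqrt(J(0) + H)) + q(-1))**2 = ((1*(-3) + sqrt(-6 + 6)) + 2)**2 = ((-3 + sqrt(0)) + 2)**2 = ((-3 + 0) + 2)**2 = (-3 + 2)**2 = (-1)**2 = 1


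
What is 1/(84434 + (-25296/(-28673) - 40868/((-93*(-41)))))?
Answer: 109330149/9230106446150 ≈ 1.1845e-5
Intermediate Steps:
1/(84434 + (-25296/(-28673) - 40868/((-93*(-41))))) = 1/(84434 + (-25296*(-1/28673) - 40868/3813)) = 1/(84434 + (25296/28673 - 40868*1/3813)) = 1/(84434 + (25296/28673 - 40868/3813)) = 1/(84434 - 1075354516/109330149) = 1/(9230106446150/109330149) = 109330149/9230106446150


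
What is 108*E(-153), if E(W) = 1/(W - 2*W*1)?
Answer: 12/17 ≈ 0.70588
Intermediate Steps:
E(W) = -1/W (E(W) = 1/(W - 2*W) = 1/(-W) = -1/W)
108*E(-153) = 108*(-1/(-153)) = 108*(-1*(-1/153)) = 108*(1/153) = 12/17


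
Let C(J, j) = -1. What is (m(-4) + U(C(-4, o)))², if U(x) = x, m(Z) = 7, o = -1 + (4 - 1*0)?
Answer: 36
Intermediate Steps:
o = 3 (o = -1 + (4 + 0) = -1 + 4 = 3)
(m(-4) + U(C(-4, o)))² = (7 - 1)² = 6² = 36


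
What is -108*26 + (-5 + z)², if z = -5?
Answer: -2708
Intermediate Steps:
-108*26 + (-5 + z)² = -108*26 + (-5 - 5)² = -2808 + (-10)² = -2808 + 100 = -2708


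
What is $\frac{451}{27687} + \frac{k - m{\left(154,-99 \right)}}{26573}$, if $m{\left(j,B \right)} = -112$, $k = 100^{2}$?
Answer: $\frac{26541397}{66884241} \approx 0.39683$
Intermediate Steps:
$k = 10000$
$\frac{451}{27687} + \frac{k - m{\left(154,-99 \right)}}{26573} = \frac{451}{27687} + \frac{10000 - -112}{26573} = 451 \cdot \frac{1}{27687} + \left(10000 + 112\right) \frac{1}{26573} = \frac{41}{2517} + 10112 \cdot \frac{1}{26573} = \frac{41}{2517} + \frac{10112}{26573} = \frac{26541397}{66884241}$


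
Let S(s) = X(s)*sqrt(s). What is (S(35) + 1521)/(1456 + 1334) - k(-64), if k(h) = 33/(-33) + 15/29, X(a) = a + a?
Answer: 9241/8990 + 7*sqrt(35)/279 ≈ 1.1764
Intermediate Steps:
X(a) = 2*a
k(h) = -14/29 (k(h) = 33*(-1/33) + 15*(1/29) = -1 + 15/29 = -14/29)
S(s) = 2*s**(3/2) (S(s) = (2*s)*sqrt(s) = 2*s**(3/2))
(S(35) + 1521)/(1456 + 1334) - k(-64) = (2*35**(3/2) + 1521)/(1456 + 1334) - 1*(-14/29) = (2*(35*sqrt(35)) + 1521)/2790 + 14/29 = (70*sqrt(35) + 1521)*(1/2790) + 14/29 = (1521 + 70*sqrt(35))*(1/2790) + 14/29 = (169/310 + 7*sqrt(35)/279) + 14/29 = 9241/8990 + 7*sqrt(35)/279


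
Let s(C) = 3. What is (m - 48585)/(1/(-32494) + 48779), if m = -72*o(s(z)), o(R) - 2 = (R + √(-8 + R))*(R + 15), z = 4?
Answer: -1709736798/1585024825 - 42112224*I*√5/1585024825 ≈ -1.0787 - 0.05941*I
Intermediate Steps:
o(R) = 2 + (15 + R)*(R + √(-8 + R)) (o(R) = 2 + (R + √(-8 + R))*(R + 15) = 2 + (R + √(-8 + R))*(15 + R) = 2 + (15 + R)*(R + √(-8 + R)))
m = -4032 - 1296*I*√5 (m = -72*(2 + 3² + 15*3 + 15*√(-8 + 3) + 3*√(-8 + 3)) = -72*(2 + 9 + 45 + 15*√(-5) + 3*√(-5)) = -72*(2 + 9 + 45 + 15*(I*√5) + 3*(I*√5)) = -72*(2 + 9 + 45 + 15*I*√5 + 3*I*√5) = -72*(56 + 18*I*√5) = -4032 - 1296*I*√5 ≈ -4032.0 - 2897.9*I)
(m - 48585)/(1/(-32494) + 48779) = ((-4032 - 1296*I*√5) - 48585)/(1/(-32494) + 48779) = (-52617 - 1296*I*√5)/(-1/32494 + 48779) = (-52617 - 1296*I*√5)/(1585024825/32494) = (-52617 - 1296*I*√5)*(32494/1585024825) = -1709736798/1585024825 - 42112224*I*√5/1585024825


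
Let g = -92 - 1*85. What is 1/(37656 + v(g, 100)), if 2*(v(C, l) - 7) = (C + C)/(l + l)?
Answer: 200/7532423 ≈ 2.6552e-5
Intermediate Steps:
g = -177 (g = -92 - 85 = -177)
v(C, l) = 7 + C/(2*l) (v(C, l) = 7 + ((C + C)/(l + l))/2 = 7 + ((2*C)/((2*l)))/2 = 7 + ((2*C)*(1/(2*l)))/2 = 7 + (C/l)/2 = 7 + C/(2*l))
1/(37656 + v(g, 100)) = 1/(37656 + (7 + (½)*(-177)/100)) = 1/(37656 + (7 + (½)*(-177)*(1/100))) = 1/(37656 + (7 - 177/200)) = 1/(37656 + 1223/200) = 1/(7532423/200) = 200/7532423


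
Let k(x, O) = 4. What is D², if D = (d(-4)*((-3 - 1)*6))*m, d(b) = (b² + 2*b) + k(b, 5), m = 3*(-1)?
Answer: 746496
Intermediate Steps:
m = -3
d(b) = 4 + b² + 2*b (d(b) = (b² + 2*b) + 4 = 4 + b² + 2*b)
D = 864 (D = ((4 + (-4)² + 2*(-4))*((-3 - 1)*6))*(-3) = ((4 + 16 - 8)*(-4*6))*(-3) = (12*(-24))*(-3) = -288*(-3) = 864)
D² = 864² = 746496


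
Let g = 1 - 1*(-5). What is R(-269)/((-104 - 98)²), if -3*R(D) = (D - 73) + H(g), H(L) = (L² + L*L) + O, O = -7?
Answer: 277/122412 ≈ 0.0022628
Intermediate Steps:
g = 6 (g = 1 + 5 = 6)
H(L) = -7 + 2*L² (H(L) = (L² + L*L) - 7 = (L² + L²) - 7 = 2*L² - 7 = -7 + 2*L²)
R(D) = 8/3 - D/3 (R(D) = -((D - 73) + (-7 + 2*6²))/3 = -((-73 + D) + (-7 + 2*36))/3 = -((-73 + D) + (-7 + 72))/3 = -((-73 + D) + 65)/3 = -(-8 + D)/3 = 8/3 - D/3)
R(-269)/((-104 - 98)²) = (8/3 - ⅓*(-269))/((-104 - 98)²) = (8/3 + 269/3)/((-202)²) = (277/3)/40804 = (277/3)*(1/40804) = 277/122412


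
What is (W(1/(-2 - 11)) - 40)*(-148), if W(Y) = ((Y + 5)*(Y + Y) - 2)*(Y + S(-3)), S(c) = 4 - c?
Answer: 19213360/2197 ≈ 8745.3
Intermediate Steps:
W(Y) = (-2 + 2*Y*(5 + Y))*(7 + Y) (W(Y) = ((Y + 5)*(Y + Y) - 2)*(Y + (4 - 1*(-3))) = ((5 + Y)*(2*Y) - 2)*(Y + (4 + 3)) = (2*Y*(5 + Y) - 2)*(Y + 7) = (-2 + 2*Y*(5 + Y))*(7 + Y))
(W(1/(-2 - 11)) - 40)*(-148) = ((-14 + 2*(1/(-2 - 11))³ + 24*(1/(-2 - 11))² + 68/(-2 - 11)) - 40)*(-148) = ((-14 + 2*(1/(-13))³ + 24*(1/(-13))² + 68/(-13)) - 40)*(-148) = ((-14 + 2*(-1/13)³ + 24*(-1/13)² + 68*(-1/13)) - 40)*(-148) = ((-14 + 2*(-1/2197) + 24*(1/169) - 68/13) - 40)*(-148) = ((-14 - 2/2197 + 24/169 - 68/13) - 40)*(-148) = (-41940/2197 - 40)*(-148) = -129820/2197*(-148) = 19213360/2197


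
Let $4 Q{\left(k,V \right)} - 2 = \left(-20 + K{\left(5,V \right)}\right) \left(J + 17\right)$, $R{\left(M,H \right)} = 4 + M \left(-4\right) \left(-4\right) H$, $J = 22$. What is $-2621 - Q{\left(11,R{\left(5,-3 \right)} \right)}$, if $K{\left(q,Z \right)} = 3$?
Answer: $- \frac{9823}{4} \approx -2455.8$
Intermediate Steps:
$R{\left(M,H \right)} = 4 + 16 H M$ ($R{\left(M,H \right)} = 4 + M 16 H = 4 + 16 H M$)
$Q{\left(k,V \right)} = - \frac{661}{4}$ ($Q{\left(k,V \right)} = \frac{1}{2} + \frac{\left(-20 + 3\right) \left(22 + 17\right)}{4} = \frac{1}{2} + \frac{\left(-17\right) 39}{4} = \frac{1}{2} + \frac{1}{4} \left(-663\right) = \frac{1}{2} - \frac{663}{4} = - \frac{661}{4}$)
$-2621 - Q{\left(11,R{\left(5,-3 \right)} \right)} = -2621 - - \frac{661}{4} = -2621 + \frac{661}{4} = - \frac{9823}{4}$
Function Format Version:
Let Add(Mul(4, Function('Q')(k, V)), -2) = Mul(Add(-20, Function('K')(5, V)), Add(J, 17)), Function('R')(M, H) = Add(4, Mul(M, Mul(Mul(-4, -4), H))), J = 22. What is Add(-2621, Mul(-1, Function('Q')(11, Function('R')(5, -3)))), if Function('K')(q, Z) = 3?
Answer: Rational(-9823, 4) ≈ -2455.8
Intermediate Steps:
Function('R')(M, H) = Add(4, Mul(16, H, M)) (Function('R')(M, H) = Add(4, Mul(M, Mul(16, H))) = Add(4, Mul(16, H, M)))
Function('Q')(k, V) = Rational(-661, 4) (Function('Q')(k, V) = Add(Rational(1, 2), Mul(Rational(1, 4), Mul(Add(-20, 3), Add(22, 17)))) = Add(Rational(1, 2), Mul(Rational(1, 4), Mul(-17, 39))) = Add(Rational(1, 2), Mul(Rational(1, 4), -663)) = Add(Rational(1, 2), Rational(-663, 4)) = Rational(-661, 4))
Add(-2621, Mul(-1, Function('Q')(11, Function('R')(5, -3)))) = Add(-2621, Mul(-1, Rational(-661, 4))) = Add(-2621, Rational(661, 4)) = Rational(-9823, 4)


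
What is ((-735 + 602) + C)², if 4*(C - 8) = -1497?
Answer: 3988009/16 ≈ 2.4925e+5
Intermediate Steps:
C = -1465/4 (C = 8 + (¼)*(-1497) = 8 - 1497/4 = -1465/4 ≈ -366.25)
((-735 + 602) + C)² = ((-735 + 602) - 1465/4)² = (-133 - 1465/4)² = (-1997/4)² = 3988009/16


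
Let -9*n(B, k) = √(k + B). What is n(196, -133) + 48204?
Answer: 48204 - √7/3 ≈ 48203.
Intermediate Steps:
n(B, k) = -√(B + k)/9 (n(B, k) = -√(k + B)/9 = -√(B + k)/9)
n(196, -133) + 48204 = -√(196 - 133)/9 + 48204 = -√7/3 + 48204 = 48204 - √7/3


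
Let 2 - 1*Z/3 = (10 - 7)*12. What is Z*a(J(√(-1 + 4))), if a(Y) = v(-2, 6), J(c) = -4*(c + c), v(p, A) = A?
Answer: -612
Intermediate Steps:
J(c) = -8*c
Z = -102 (Z = 6 - 3*(10 - 7)*12 = 6 - 9*12 = 6 - 3*36 = 6 - 108 = -102)
a(Y) = 6
Z*a(J(√(-1 + 4))) = -102*6 = -612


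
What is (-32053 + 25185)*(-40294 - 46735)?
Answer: 597715172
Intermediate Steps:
(-32053 + 25185)*(-40294 - 46735) = -6868*(-87029) = 597715172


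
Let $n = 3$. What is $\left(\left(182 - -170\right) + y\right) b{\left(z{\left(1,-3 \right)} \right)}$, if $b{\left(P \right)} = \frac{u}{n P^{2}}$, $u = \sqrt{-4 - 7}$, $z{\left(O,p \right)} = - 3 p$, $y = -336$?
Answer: $\frac{16 i \sqrt{11}}{243} \approx 0.21838 i$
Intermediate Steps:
$u = i \sqrt{11}$ ($u = \sqrt{-11} = i \sqrt{11} \approx 3.3166 i$)
$b{\left(P \right)} = \frac{i \sqrt{11}}{3 P^{2}}$
$\left(\left(182 - -170\right) + y\right) b{\left(z{\left(1,-3 \right)} \right)} = \left(\left(182 - -170\right) - 336\right) \frac{i \sqrt{11}}{3 \cdot 81} = \left(\left(182 + 170\right) - 336\right) \frac{i \sqrt{11}}{3 \cdot 81} = \left(352 - 336\right) \frac{1}{3} i \sqrt{11} \cdot \frac{1}{81} = 16 \frac{i \sqrt{11}}{243} = \frac{16 i \sqrt{11}}{243}$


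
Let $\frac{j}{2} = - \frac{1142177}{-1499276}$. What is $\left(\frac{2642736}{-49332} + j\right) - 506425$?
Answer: $- \frac{1560841624468467}{3081761818} \approx -5.0648 \cdot 10^{5}$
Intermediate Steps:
$j = \frac{1142177}{749638}$ ($j = 2 \left(- \frac{1142177}{-1499276}\right) = 2 \left(\left(-1142177\right) \left(- \frac{1}{1499276}\right)\right) = 2 \cdot \frac{1142177}{1499276} = \frac{1142177}{749638} \approx 1.5236$)
$\left(\frac{2642736}{-49332} + j\right) - 506425 = \left(\frac{2642736}{-49332} + \frac{1142177}{749638}\right) - 506425 = \left(2642736 \left(- \frac{1}{49332}\right) + \frac{1142177}{749638}\right) - 506425 = \left(- \frac{220228}{4111} + \frac{1142177}{749638}\right) - 506425 = - \frac{160395787817}{3081761818} - 506425 = - \frac{1560841624468467}{3081761818}$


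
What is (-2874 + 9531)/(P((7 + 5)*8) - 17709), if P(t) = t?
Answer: -2219/5871 ≈ -0.37796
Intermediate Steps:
(-2874 + 9531)/(P((7 + 5)*8) - 17709) = (-2874 + 9531)/((7 + 5)*8 - 17709) = 6657/(12*8 - 17709) = 6657/(96 - 17709) = 6657/(-17613) = 6657*(-1/17613) = -2219/5871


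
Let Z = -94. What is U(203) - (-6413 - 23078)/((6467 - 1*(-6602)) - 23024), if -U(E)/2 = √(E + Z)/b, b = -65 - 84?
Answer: -2681/905 + 2*√109/149 ≈ -2.8223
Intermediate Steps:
b = -149
U(E) = 2*√(-94 + E)/149 (U(E) = -2*√(E - 94)/(-149) = -2*√(-94 + E)*(-1)/149 = -(-2)*√(-94 + E)/149 = 2*√(-94 + E)/149)
U(203) - (-6413 - 23078)/((6467 - 1*(-6602)) - 23024) = 2*√(-94 + 203)/149 - (-6413 - 23078)/((6467 - 1*(-6602)) - 23024) = 2*√109/149 - (-29491)/((6467 + 6602) - 23024) = 2*√109/149 - (-29491)/(13069 - 23024) = 2*√109/149 - (-29491)/(-9955) = 2*√109/149 - (-29491)*(-1)/9955 = 2*√109/149 - 1*2681/905 = 2*√109/149 - 2681/905 = -2681/905 + 2*√109/149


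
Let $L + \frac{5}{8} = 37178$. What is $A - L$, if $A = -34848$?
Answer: $- \frac{576203}{8} \approx -72025.0$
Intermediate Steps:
$L = \frac{297419}{8}$ ($L = - \frac{5}{8} + 37178 = \frac{297419}{8} \approx 37177.0$)
$A - L = -34848 - \frac{297419}{8} = - \frac{576203}{8}$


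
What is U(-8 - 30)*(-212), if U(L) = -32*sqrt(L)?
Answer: 6784*I*sqrt(38) ≈ 41819.0*I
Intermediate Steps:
U(-8 - 30)*(-212) = -32*sqrt(-8 - 30)*(-212) = -32*I*sqrt(38)*(-212) = 6784*I*sqrt(38)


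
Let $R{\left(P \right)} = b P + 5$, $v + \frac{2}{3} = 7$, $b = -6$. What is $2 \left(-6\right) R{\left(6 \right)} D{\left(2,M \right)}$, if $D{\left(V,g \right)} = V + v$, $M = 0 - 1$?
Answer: $3100$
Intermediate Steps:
$M = -1$
$v = \frac{19}{3}$ ($v = - \frac{2}{3} + 7 = \frac{19}{3} \approx 6.3333$)
$D{\left(V,g \right)} = \frac{19}{3} + V$ ($D{\left(V,g \right)} = V + \frac{19}{3} = \frac{19}{3} + V$)
$R{\left(P \right)} = 5 - 6 P$ ($R{\left(P \right)} = - 6 P + 5 = 5 - 6 P$)
$2 \left(-6\right) R{\left(6 \right)} D{\left(2,M \right)} = 2 \left(-6\right) \left(5 - 36\right) \left(\frac{19}{3} + 2\right) = - 12 \left(5 - 36\right) \frac{25}{3} = \left(-12\right) \left(-31\right) \frac{25}{3} = 372 \cdot \frac{25}{3} = 3100$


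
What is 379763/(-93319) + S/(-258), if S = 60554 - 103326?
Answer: 1946730707/12038151 ≈ 161.71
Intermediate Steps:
S = -42772
379763/(-93319) + S/(-258) = 379763/(-93319) - 42772/(-258) = 379763*(-1/93319) - 42772*(-1/258) = -379763/93319 + 21386/129 = 1946730707/12038151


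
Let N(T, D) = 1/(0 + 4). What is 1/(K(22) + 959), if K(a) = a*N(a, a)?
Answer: 2/1929 ≈ 0.0010368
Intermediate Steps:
N(T, D) = ¼ (N(T, D) = 1/4 = ¼)
K(a) = a/4 (K(a) = a*(¼) = a/4)
1/(K(22) + 959) = 1/((¼)*22 + 959) = 1/(11/2 + 959) = 1/(1929/2) = 2/1929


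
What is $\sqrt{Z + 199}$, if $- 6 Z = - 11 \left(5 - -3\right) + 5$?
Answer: $\frac{\sqrt{7662}}{6} \approx 14.589$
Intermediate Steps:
$Z = \frac{83}{6}$ ($Z = - \frac{- 11 \left(5 - -3\right) + 5}{6} = - \frac{- 11 \left(5 + 3\right) + 5}{6} = - \frac{\left(-11\right) 8 + 5}{6} = - \frac{-88 + 5}{6} = \left(- \frac{1}{6}\right) \left(-83\right) = \frac{83}{6} \approx 13.833$)
$\sqrt{Z + 199} = \sqrt{\frac{83}{6} + 199} = \sqrt{\frac{1277}{6}} = \frac{\sqrt{7662}}{6}$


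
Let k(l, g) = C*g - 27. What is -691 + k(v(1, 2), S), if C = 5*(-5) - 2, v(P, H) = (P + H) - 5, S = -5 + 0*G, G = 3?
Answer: -583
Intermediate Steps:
S = -5 (S = -5 + 0*3 = -5 + 0 = -5)
v(P, H) = -5 + H + P (v(P, H) = (H + P) - 5 = -5 + H + P)
C = -27 (C = -25 - 2 = -27)
k(l, g) = -27 - 27*g (k(l, g) = -27*g - 27 = -27 - 27*g)
-691 + k(v(1, 2), S) = -691 + (-27 - 27*(-5)) = -691 + (-27 + 135) = -691 + 108 = -583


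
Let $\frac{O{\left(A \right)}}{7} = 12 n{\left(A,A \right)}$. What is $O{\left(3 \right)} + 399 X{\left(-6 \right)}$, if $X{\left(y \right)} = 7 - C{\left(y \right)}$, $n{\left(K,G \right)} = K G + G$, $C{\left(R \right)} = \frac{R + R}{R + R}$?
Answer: $3402$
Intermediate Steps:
$C{\left(R \right)} = 1$ ($C{\left(R \right)} = \frac{2 R}{2 R} = 2 R \frac{1}{2 R} = 1$)
$n{\left(K,G \right)} = G + G K$ ($n{\left(K,G \right)} = G K + G = G + G K$)
$O{\left(A \right)} = 84 A \left(1 + A\right)$ ($O{\left(A \right)} = 7 \cdot 12 A \left(1 + A\right) = 84 A \left(1 + A\right)$)
$X{\left(y \right)} = 6$ ($X{\left(y \right)} = 7 - 1 = 6$)
$O{\left(3 \right)} + 399 X{\left(-6 \right)} = 84 \cdot 3 \left(1 + 3\right) + 399 \cdot 6 = 84 \cdot 3 \cdot 4 + 2394 = 1008 + 2394 = 3402$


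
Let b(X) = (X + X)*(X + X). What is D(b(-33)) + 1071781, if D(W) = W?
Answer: 1076137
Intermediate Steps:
b(X) = 4*X² (b(X) = (2*X)*(2*X) = 4*X²)
D(b(-33)) + 1071781 = 4*(-33)² + 1071781 = 4*1089 + 1071781 = 4356 + 1071781 = 1076137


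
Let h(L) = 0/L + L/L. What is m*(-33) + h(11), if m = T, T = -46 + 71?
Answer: -824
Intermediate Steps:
h(L) = 1 (h(L) = 0 + 1 = 1)
T = 25
m = 25
m*(-33) + h(11) = 25*(-33) + 1 = -825 + 1 = -824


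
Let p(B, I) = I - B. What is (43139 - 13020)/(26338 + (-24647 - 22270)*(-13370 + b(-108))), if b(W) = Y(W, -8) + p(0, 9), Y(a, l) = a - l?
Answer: 30119/631576075 ≈ 4.7689e-5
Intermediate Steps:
b(W) = 17 + W (b(W) = (W - 1*(-8)) + (9 - 1*0) = (W + 8) + (9 + 0) = (8 + W) + 9 = 17 + W)
(43139 - 13020)/(26338 + (-24647 - 22270)*(-13370 + b(-108))) = (43139 - 13020)/(26338 + (-24647 - 22270)*(-13370 + (17 - 108))) = 30119/(26338 - 46917*(-13370 - 91)) = 30119/(26338 - 46917*(-13461)) = 30119/(26338 + 631549737) = 30119/631576075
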